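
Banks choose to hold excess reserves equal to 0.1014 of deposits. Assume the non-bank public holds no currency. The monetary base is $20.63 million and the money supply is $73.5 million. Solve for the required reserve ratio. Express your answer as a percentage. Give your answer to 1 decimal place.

17.9%

Using m = M/MB = 73.5/20.63 ≈ 3.562773. Since m = (1 + c)/(c + rr + e), the denominator satisfies c + rr + e = (1 + c)/m = (1 + 0) / 3.562773 ≈ 0.280680.
With c = 0 and e = 0.1014, the required reserve ratio is 0.280680 − 0 − 0.1014 = 0.17928.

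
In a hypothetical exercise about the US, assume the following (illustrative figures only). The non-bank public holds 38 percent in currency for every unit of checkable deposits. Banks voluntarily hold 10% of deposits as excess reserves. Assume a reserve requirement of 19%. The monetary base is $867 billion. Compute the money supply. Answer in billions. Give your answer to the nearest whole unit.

$1786 billion

The money multiplier is m = (1 + c) / (rr + e + c) = (1 + 0.38) / (0.19 + 0.1 + 0.38) ≈ 2.0597.
So M = m × MB = 2.0597 × 867 = 1785.7599 billion.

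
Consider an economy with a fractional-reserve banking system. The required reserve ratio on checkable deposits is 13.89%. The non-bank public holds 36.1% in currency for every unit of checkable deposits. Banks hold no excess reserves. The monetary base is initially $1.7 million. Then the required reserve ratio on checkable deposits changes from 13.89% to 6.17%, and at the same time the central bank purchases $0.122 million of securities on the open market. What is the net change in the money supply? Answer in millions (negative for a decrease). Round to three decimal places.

$1.238 million

Before: m₁ = (1 + 0.361) / (0.1389 + 0.361) ≈ 2.72254, MB₁ = 1.7, so M₁ = 2.72254 × 1.7 ≈ 4.6283 million.
After: m₂ = (1 + 0.361) / (0.0617 + 0.361) ≈ 3.21978, MB₂ = 1.7 + 0.122 = 1.822, so M₂ = 3.21978 × 1.822 ≈ 5.8664 million.
ΔM = M₂ − M₁ = 5.8664 − 4.6283 = 1.2381 million.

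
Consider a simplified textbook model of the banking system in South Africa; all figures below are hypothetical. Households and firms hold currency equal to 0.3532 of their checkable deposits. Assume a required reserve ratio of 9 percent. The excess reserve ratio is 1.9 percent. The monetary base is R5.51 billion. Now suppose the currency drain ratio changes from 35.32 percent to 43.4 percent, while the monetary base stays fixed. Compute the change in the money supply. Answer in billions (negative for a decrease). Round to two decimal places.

-1.58 billion

Initially m₁ = (1 + 0.3532) / (0.09 + 0.019 + 0.3532) ≈ 2.9277, so M₁ = 2.9277 × 5.51 ≈ 16.1316 billion.
After the change m₂ = (1 + 0.434) / (0.09 + 0.019 + 0.434) ≈ 2.6409, so M₂ = 2.6409 × 5.51 ≈ 14.5514 billion.
ΔM = M₂ − M₁ = 14.5514 − 16.1316 = -1.5802 billion.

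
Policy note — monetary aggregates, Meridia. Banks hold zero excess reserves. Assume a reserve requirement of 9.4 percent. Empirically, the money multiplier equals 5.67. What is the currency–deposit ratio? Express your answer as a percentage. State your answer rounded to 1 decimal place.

10.0%

Using m = 5.67. From m = (1 + c)/(c + rr + e), rearranging gives 1 + c = m·(c + rr + e), so c·(1 − m) = m·(rr + e) − 1.
Hence c = [m·(rr + e) − 1]/(1 − m) = [5.67 × (0.094 + 0) − 1] / (1 − 5.67) ≈ 0.100004.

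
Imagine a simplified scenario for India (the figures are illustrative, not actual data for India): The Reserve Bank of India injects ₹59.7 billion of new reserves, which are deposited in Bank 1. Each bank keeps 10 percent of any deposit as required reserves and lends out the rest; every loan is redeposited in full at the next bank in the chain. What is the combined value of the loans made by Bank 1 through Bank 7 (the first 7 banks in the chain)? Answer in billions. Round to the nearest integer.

Bank i lends (1 − rr)^i of the original deposit: Bank 1 lends 59.7·0.9000 = 53.7300, Bank 2 lends 59.7·0.9000² = 48.3570, and so on.
Summing a geometric series: total = 59.7·[0.9000·(1 − 0.9000^7) / (1 − 0.9000)] ≈ 280.3111 billion.

₹280 billion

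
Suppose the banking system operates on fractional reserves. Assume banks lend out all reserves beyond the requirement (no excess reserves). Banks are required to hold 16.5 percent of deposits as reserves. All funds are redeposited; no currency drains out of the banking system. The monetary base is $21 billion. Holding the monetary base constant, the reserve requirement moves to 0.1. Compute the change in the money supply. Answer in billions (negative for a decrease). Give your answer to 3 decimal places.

$82.727 billion

Initially m₁ = 1 / (0.165) ≈ 6.060606, so M₁ = 6.060606 × 21 ≈ 127.2727 billion.
After the change m₂ = 1 / (0.1) = 10, so M₂ = 10 × 21 = 210 billion.
ΔM = M₂ − M₁ = 210 − 127.2727 = 82.7273 billion.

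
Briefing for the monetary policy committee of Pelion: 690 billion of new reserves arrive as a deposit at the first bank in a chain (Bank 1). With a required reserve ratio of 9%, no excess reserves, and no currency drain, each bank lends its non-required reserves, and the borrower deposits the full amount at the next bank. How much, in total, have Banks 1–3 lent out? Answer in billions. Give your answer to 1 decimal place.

1719.3 billion

Bank i lends (1 − rr)^i of the original deposit: Bank 1 lends 690·0.9100 = 627.9000, Bank 2 lends 690·0.9100² = 571.3890, and so on.
Summing a geometric series: total = 690·[0.9100·(1 − 0.9100^3) / (1 − 0.9100)] ≈ 1719.2530 billion.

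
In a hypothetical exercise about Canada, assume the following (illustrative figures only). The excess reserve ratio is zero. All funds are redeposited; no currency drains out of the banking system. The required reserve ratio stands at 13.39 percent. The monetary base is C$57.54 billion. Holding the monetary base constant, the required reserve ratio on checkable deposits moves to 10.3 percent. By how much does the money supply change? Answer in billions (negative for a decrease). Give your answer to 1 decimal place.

C$128.9 billion

Initially m₁ = 1 / (0.1339) ≈ 7.4683, so M₁ = 7.4683 × 57.54 ≈ 429.726 billion.
After the change m₂ = 1 / (0.103) ≈ 9.7087, so M₂ = 9.7087 × 57.54 ≈ 558.6386 billion.
ΔM = M₂ − M₁ = 558.6386 − 429.726 = 128.9126 billion.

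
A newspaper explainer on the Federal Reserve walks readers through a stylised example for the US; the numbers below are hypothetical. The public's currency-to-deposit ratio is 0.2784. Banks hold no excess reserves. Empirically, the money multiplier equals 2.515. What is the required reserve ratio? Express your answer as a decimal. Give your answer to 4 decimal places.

Using m = 2.515. Since m = (1 + c)/(c + rr + e), the denominator satisfies c + rr + e = (1 + c)/m = (1 + 0.2784) / 2.515 ≈ 0.508310.
With c = 0.2784 and e = 0, the required reserve ratio is 0.508310 − 0.2784 − 0 = 0.22991.

0.2299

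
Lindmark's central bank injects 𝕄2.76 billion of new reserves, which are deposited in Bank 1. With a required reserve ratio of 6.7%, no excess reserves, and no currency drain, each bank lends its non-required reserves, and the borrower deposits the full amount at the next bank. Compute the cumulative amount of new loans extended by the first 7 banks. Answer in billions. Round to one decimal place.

Bank i lends (1 − rr)^i of the original deposit: Bank 1 lends 2.76·0.9330 ≈ 2.5751, Bank 2 lends 2.76·0.9330² ≈ 2.4025, and so on.
Summing a geometric series: total = 2.76·[0.9330·(1 − 0.9330^7) / (1 − 0.9330)] ≈ 14.7810 billion.

𝕄14.8 billion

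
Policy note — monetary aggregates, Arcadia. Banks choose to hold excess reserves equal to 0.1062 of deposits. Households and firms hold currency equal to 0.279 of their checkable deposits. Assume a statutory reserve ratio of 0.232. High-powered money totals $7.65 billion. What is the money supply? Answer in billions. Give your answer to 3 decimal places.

$15.853 billion

The money multiplier is m = (1 + c) / (rr + e + c) = (1 + 0.279) / (0.232 + 0.1062 + 0.279) ≈ 2.07226.
So M = m × MB = 2.07226 × 7.65 ≈ 15.8528 billion.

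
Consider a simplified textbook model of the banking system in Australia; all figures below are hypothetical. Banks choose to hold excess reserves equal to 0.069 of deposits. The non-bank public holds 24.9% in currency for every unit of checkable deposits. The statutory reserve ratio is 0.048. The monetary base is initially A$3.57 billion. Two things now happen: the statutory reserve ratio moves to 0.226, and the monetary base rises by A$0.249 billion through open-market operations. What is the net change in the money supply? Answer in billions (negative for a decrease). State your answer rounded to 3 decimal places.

Before: m₁ = (1 + 0.249) / (0.048 + 0.069 + 0.249) ≈ 3.41257, MB₁ = 3.57, so M₁ = 3.41257 × 3.57 ≈ 12.1829 billion.
After: m₂ = (1 + 0.249) / (0.226 + 0.069 + 0.249) ≈ 2.29596, MB₂ = 3.57 + 0.249 = 3.819, so M₂ = 2.29596 × 3.819 ≈ 8.7683 billion.
ΔM = M₂ − M₁ = 8.7683 − 12.1829 = -3.4146 billion.

-3.415 billion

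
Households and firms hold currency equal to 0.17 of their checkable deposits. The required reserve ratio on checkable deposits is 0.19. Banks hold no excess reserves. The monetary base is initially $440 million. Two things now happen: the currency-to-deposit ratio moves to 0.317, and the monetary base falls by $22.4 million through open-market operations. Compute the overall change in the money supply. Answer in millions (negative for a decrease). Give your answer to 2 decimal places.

Before: m₁ = (1 + 0.17) / (0.19 + 0.17) = 3.25, MB₁ = 440, so M₁ = 3.25 × 440 = 1430 million.
After: m₂ = (1 + 0.317) / (0.19 + 0.317) ≈ 2.597633, MB₂ = 440 − 22.4 = 417.6, so M₂ = 2.597633 × 417.6 ≈ 1084.7715 million.
ΔM = M₂ − M₁ = 1084.7715 − 1430 = -345.2285 million.

-345.23 million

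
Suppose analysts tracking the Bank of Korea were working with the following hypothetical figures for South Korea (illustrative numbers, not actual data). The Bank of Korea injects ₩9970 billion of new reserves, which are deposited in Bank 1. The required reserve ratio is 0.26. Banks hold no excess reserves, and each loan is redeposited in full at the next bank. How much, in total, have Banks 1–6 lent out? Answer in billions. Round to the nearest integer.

₩23717 billion

Bank i lends (1 − rr)^i of the original deposit: Bank 1 lends 9970·0.7400 = 7377.8000, Bank 2 lends 9970·0.7400² = 5459.5720, and so on.
Summing a geometric series: total = 9970·[0.7400·(1 − 0.7400^6) / (1 − 0.7400)] ≈ 23716.6052 billion.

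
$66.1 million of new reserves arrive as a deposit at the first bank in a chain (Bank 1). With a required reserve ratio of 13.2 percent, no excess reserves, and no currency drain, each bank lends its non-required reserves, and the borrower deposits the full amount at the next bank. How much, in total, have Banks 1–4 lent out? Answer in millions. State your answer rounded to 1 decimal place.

Bank i lends (1 − rr)^i of the original deposit: Bank 1 lends 66.1·0.8680 = 57.3748, Bank 2 lends 66.1·0.8680² ≈ 49.8013, and so on.
Summing a geometric series: total = 66.1·[0.8680·(1 − 0.8680^4) / (1 − 0.8680)] ≈ 187.9252 million.

$187.9 million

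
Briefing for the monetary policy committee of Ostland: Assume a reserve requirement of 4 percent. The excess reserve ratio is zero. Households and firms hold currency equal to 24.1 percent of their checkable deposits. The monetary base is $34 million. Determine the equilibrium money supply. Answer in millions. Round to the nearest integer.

$150 million

The money multiplier is m = (1 + c) / (rr + c) = (1 + 0.241) / (0.04 + 0.241) ≈ 4.4164.
So M = m × MB = 4.4164 × 34 = 150.1576 million.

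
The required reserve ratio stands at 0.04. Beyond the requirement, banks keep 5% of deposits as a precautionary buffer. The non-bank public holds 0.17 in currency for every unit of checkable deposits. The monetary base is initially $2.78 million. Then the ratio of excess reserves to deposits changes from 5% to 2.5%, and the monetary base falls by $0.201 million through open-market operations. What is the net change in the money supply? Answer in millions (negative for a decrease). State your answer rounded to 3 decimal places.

Before: m₁ = (1 + 0.17) / (0.04 + 0.05 + 0.17) = 4.5, MB₁ = 2.78, so M₁ = 4.5 × 2.78 = 12.51 million.
After: m₂ = (1 + 0.17) / (0.04 + 0.025 + 0.17) ≈ 4.97872, MB₂ = 2.78 − 0.201 = 2.579, so M₂ = 4.97872 × 2.579 ≈ 12.8401 million.
ΔM = M₂ − M₁ = 12.8401 − 12.51 = 0.3301 million.

$0.330 million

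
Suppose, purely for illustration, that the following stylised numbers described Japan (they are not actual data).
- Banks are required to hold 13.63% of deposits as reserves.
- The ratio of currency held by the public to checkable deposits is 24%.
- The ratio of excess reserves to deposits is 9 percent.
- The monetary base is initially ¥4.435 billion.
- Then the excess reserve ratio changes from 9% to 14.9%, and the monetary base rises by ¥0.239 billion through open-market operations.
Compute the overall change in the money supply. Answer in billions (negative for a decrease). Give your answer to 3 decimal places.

-0.760 billion

Before: m₁ = (1 + 0.24) / (0.1363 + 0.09 + 0.24) ≈ 2.65923, MB₁ = 4.435, so M₁ = 2.65923 × 4.435 ≈ 11.7937 billion.
After: m₂ = (1 + 0.24) / (0.1363 + 0.149 + 0.24) ≈ 2.36056, MB₂ = 4.435 + 0.239 = 4.674, so M₂ = 2.36056 × 4.674 ≈ 11.0333 billion.
ΔM = M₂ − M₁ = 11.0333 − 11.7937 = -0.7604 billion.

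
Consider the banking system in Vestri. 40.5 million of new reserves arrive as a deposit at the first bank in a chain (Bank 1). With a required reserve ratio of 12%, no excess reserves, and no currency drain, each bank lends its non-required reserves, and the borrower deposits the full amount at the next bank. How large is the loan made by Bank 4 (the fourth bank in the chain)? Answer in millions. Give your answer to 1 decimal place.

24.3 million

Each bank lends a fraction (1 − rr) = 0.8800 of the deposit it receives, so Bank 4 receives 40.5·0.8800^3 and lends 40.5·0.8800^4 ≈ 24.2877 million.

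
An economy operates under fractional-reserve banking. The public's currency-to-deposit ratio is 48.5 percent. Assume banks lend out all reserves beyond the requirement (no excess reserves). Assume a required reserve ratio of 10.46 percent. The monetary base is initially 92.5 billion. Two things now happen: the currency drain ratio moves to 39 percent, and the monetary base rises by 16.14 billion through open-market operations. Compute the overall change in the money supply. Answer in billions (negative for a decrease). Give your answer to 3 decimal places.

72.341 billion

Before: m₁ = (1 + 0.485) / (0.1046 + 0.485) ≈ 2.5186567, MB₁ = 92.5, so M₁ = 2.5186567 × 92.5 ≈ 232.9757 billion.
After: m₂ = (1 + 0.39) / (0.1046 + 0.39) = 2.8103518, MB₂ = 92.5 + 16.14 = 108.64, so M₂ = 2.8103518 × 108.64 ≈ 305.3166 billion.
ΔM = M₂ − M₁ = 305.3166 − 232.9757 = 72.3409 billion.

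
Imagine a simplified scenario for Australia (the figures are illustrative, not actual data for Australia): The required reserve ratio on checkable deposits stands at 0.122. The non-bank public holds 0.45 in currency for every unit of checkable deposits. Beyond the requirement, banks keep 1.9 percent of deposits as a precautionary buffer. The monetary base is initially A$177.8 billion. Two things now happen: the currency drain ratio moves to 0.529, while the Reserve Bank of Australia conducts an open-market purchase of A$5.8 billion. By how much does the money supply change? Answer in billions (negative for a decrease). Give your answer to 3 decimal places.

-17.235 billion

Before: m₁ = (1 + 0.45) / (0.122 + 0.019 + 0.45) ≈ 2.4534687, MB₁ = 177.8, so M₁ = 2.4534687 × 177.8 ≈ 436.2267 billion.
After: m₂ = (1 + 0.529) / (0.122 + 0.019 + 0.529) ≈ 2.2820896, MB₂ = 177.8 + 5.8 = 183.6, so M₂ = 2.2820896 × 183.6 ≈ 418.9917 billion.
ΔM = M₂ − M₁ = 418.9917 − 436.2267 = -17.235 billion.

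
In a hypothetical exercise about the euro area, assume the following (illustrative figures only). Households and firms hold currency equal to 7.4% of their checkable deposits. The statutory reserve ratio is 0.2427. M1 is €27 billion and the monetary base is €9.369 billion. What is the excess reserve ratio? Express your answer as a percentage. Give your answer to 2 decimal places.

Using m = M/MB = 27/9.369 ≈ 2.881844. Since m = (1 + c)/(c + rr + e), the denominator satisfies c + rr + e = (1 + c)/m = (1 + 0.074) / 2.881844 ≈ 0.372678.
With c = 0.074 and rr = 0.2427, the excess reserve ratio is 0.372678 − 0.074 − 0.2427 = 0.055978.

5.60%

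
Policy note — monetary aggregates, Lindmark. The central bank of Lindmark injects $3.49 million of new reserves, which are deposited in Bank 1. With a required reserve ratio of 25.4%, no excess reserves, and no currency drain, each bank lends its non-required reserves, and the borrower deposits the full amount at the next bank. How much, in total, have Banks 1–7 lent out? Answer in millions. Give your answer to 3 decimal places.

Bank i lends (1 − rr)^i of the original deposit: Bank 1 lends 3.49·0.7460 ≈ 2.6035, Bank 2 lends 3.49·0.7460² ≈ 1.9422, and so on.
Summing a geometric series: total = 3.49·[0.7460·(1 − 0.7460^7) / (1 − 0.7460)] ≈ 8.9322 million.

$8.932 million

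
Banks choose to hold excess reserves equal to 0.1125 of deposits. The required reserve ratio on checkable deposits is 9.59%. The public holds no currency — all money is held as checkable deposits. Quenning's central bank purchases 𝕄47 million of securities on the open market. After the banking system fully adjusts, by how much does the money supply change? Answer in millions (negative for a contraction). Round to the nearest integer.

The money multiplier is m = 1 / (rr + e) = 1 / (0.0959 + 0.1125) ≈ 4.7985.
The purchase adds 47 million of base, so ΔM = m × ΔMB = 4.7985 × (+47) = 225.5295 million.

𝕄226 million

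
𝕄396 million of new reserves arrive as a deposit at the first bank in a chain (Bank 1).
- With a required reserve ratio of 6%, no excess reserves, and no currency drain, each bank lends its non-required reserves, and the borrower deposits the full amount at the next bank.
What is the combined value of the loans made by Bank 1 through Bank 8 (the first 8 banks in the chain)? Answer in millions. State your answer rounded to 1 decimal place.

Bank i lends (1 − rr)^i of the original deposit: Bank 1 lends 396·0.9400 = 372.2400, Bank 2 lends 396·0.9400² = 349.9056, and so on.
Summing a geometric series: total = 396·[0.9400·(1 − 0.9400^8) / (1 − 0.9400)] ≈ 2422.2343 million.

𝕄2422.2 million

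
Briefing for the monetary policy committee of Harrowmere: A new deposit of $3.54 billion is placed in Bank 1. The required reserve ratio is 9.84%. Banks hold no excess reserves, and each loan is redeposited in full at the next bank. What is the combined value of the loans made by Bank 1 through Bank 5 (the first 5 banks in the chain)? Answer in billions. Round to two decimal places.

Bank i lends (1 − rr)^i of the original deposit: Bank 1 lends 3.54·0.9016 ≈ 3.1917, Bank 2 lends 3.54·0.9016² ≈ 2.8776, and so on.
Summing a geometric series: total = 3.54·[0.9016·(1 − 0.9016^5) / (1 − 0.9016)] ≈ 13.1119 billion.

$13.11 billion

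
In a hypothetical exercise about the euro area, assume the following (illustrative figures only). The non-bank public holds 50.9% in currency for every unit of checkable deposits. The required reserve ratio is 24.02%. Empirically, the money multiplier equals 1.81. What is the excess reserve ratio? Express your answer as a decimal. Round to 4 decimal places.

0.0845

Using m = 1.81. Since m = (1 + c)/(c + rr + e), the denominator satisfies c + rr + e = (1 + c)/m = (1 + 0.509) / 1.81 ≈ 0.833702.
With c = 0.509 and rr = 0.2402, the excess reserve ratio is 0.833702 − 0.509 − 0.2402 = 0.084502.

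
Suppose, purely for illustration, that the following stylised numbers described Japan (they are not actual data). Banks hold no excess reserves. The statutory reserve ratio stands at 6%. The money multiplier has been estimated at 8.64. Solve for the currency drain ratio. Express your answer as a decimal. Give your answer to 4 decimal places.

0.0630

Using m = 8.64. From m = (1 + c)/(c + rr + e), rearranging gives 1 + c = m·(c + rr + e), so c·(1 − m) = m·(rr + e) − 1.
Hence c = [m·(rr + e) − 1]/(1 − m) = [8.64 × (0.06 + 0) − 1] / (1 − 8.64) ≈ 0.063037.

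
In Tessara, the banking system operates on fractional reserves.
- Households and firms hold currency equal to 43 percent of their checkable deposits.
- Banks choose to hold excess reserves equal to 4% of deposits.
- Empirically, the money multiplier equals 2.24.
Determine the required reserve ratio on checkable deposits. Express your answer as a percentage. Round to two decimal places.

Using m = 2.24. Since m = (1 + c)/(c + rr + e), the denominator satisfies c + rr + e = (1 + c)/m = (1 + 0.43) / 2.24 ≈ 0.638393.
With c = 0.43 and e = 0.04, the required reserve ratio on checkable deposits is 0.638393 − 0.43 − 0.04 = 0.168393.

16.84%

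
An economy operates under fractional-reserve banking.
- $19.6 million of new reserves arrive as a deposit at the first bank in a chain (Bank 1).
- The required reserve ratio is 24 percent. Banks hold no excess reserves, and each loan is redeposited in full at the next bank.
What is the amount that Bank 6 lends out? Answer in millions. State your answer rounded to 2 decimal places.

Each bank lends a fraction (1 − rr) = 0.7600 of the deposit it receives, so Bank 6 receives 19.6·0.7600^5 and lends 19.6·0.7600^6 ≈ 3.7769 million.

$3.78 million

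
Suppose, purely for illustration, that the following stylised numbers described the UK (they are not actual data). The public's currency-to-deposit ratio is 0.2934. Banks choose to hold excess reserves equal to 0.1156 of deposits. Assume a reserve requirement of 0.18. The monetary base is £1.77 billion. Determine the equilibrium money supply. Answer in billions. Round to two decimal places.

£3.89 billion

The money multiplier is m = (1 + c) / (rr + e + c) = (1 + 0.2934) / (0.18 + 0.1156 + 0.2934) ≈ 2.1959.
So M = m × MB = 2.1959 × 1.77 ≈ 3.8867 billion.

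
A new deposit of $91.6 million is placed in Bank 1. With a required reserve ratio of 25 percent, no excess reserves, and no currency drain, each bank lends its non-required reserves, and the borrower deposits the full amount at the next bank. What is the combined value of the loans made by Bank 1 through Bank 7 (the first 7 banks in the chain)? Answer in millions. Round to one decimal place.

Bank i lends (1 − rr)^i of the original deposit: Bank 1 lends 91.6·0.7500 = 68.7000, Bank 2 lends 91.6·0.7500² = 51.5250, and so on.
Summing a geometric series: total = 91.6·[0.7500·(1 − 0.7500^7) / (1 − 0.7500)] ≈ 238.1186 million.

$238.1 million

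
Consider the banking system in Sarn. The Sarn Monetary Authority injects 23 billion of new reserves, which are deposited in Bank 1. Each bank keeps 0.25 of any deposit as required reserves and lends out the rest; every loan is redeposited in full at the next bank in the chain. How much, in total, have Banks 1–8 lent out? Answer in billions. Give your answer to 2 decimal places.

Bank i lends (1 − rr)^i of the original deposit: Bank 1 lends 23·0.7500 = 17.2500, Bank 2 lends 23·0.7500² = 12.9375, and so on.
Summing a geometric series: total = 23·[0.7500·(1 − 0.7500^8) / (1 − 0.7500)] ≈ 62.0922 billion.

62.09 billion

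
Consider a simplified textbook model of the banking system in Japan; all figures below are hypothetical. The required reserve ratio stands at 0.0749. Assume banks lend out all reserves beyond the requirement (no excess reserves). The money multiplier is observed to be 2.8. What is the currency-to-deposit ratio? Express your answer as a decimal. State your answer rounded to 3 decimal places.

0.439

Using m = 2.8. From m = (1 + c)/(c + rr + e), rearranging gives 1 + c = m·(c + rr + e), so c·(1 − m) = m·(rr + e) − 1.
Hence c = [m·(rr + e) − 1]/(1 − m) = [2.8 × (0.0749 + 0) − 1] / (1 − 2.8) ≈ 0.439044.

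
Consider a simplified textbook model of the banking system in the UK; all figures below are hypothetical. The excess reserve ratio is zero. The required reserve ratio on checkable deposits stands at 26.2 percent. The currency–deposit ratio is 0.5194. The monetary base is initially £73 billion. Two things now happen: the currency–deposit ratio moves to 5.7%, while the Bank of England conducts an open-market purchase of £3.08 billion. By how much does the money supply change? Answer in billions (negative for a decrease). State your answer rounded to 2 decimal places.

£110.14 billion

Before: m₁ = (1 + 0.5194) / (0.262 + 0.5194) ≈ 1.94446, MB₁ = 73, so M₁ = 1.94446 × 73 ≈ 141.9456 billion.
After: m₂ = (1 + 0.057) / (0.262 + 0.057) ≈ 3.31348, MB₂ = 73 + 3.08 = 76.08, so M₂ = 3.31348 × 76.08 ≈ 252.0896 billion.
ΔM = M₂ − M₁ = 252.0896 − 141.9456 = 110.144 billion.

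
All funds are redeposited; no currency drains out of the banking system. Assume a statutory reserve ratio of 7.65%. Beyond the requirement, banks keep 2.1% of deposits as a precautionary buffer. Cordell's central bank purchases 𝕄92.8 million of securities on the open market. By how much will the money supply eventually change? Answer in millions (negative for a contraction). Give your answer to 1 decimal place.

The money multiplier is m = 1 / (rr + e) = 1 / (0.0765 + 0.021) ≈ 10.2564.
The purchase adds 92.8 million of base, so ΔM = m × ΔMB = 10.2564 × (+92.8) ≈ 951.7939 million.

𝕄951.8 million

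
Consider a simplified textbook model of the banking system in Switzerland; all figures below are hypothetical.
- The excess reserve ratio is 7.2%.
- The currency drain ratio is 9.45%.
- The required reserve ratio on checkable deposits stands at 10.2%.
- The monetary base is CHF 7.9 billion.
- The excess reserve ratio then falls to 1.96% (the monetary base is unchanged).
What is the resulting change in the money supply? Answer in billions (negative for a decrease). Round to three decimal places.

Initially m₁ = (1 + 0.0945) / (0.102 + 0.072 + 0.0945) ≈ 4.07635, so M₁ = 4.07635 × 7.9 ≈ 32.2032 billion.
After the change m₂ = (1 + 0.0945) / (0.102 + 0.0196 + 0.0945) ≈ 5.06478, so M₂ = 5.06478 × 7.9 ≈ 40.0118 billion.
ΔM = M₂ − M₁ = 40.0118 − 32.2032 = 7.8086 billion.

CHF 7.809 billion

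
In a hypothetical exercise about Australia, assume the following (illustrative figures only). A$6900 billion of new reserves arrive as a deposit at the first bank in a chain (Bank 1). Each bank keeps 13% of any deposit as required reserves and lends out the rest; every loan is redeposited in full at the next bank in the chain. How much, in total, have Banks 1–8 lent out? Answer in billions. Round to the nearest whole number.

A$31021 billion

Bank i lends (1 − rr)^i of the original deposit: Bank 1 lends 6900·0.8700 = 6003.0000, Bank 2 lends 6900·0.8700² = 5222.6100, and so on.
Summing a geometric series: total = 6900·[0.8700·(1 − 0.8700^8) / (1 − 0.8700)] ≈ 31021.1180 billion.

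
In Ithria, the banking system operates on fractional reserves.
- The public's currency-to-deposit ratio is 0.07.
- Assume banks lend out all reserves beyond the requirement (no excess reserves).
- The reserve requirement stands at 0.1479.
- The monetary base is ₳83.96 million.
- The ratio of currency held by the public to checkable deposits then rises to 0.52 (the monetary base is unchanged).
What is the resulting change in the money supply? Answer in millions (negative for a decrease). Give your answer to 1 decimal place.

-221.2 million

Initially m₁ = (1 + 0.07) / (0.1479 + 0.07) ≈ 4.9105, so M₁ = 4.9105 × 83.96 ≈ 412.2856 million.
After the change m₂ = (1 + 0.52) / (0.1479 + 0.52) ≈ 2.2758, so M₂ = 2.2758 × 83.96 ≈ 191.0762 million.
ΔM = M₂ − M₁ = 191.0762 − 412.2856 = -221.2094 million.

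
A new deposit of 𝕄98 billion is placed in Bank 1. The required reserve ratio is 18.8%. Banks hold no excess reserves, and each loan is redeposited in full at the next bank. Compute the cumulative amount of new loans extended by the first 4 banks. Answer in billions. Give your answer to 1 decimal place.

𝕄239.3 billion

Bank i lends (1 − rr)^i of the original deposit: Bank 1 lends 98·0.8120 = 79.5760, Bank 2 lends 98·0.8120² ≈ 64.6157, and so on.
Summing a geometric series: total = 98·[0.8120·(1 − 0.8120^4) / (1 − 0.8120)] ≈ 239.2637 billion.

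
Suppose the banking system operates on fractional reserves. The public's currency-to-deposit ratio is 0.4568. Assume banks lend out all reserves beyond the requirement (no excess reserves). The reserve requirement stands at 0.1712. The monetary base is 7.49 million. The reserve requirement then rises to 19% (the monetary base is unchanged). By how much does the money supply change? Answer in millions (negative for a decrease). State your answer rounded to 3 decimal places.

-0.505 million

Initially m₁ = (1 + 0.4568) / (0.1712 + 0.4568) ≈ 2.31975, so M₁ = 2.31975 × 7.49 ≈ 17.3749 million.
After the change m₂ = (1 + 0.4568) / (0.19 + 0.4568) ≈ 2.25232, so M₂ = 2.25232 × 7.49 ≈ 16.8699 million.
ΔM = M₂ − M₁ = 16.8699 − 17.3749 = -0.505 million.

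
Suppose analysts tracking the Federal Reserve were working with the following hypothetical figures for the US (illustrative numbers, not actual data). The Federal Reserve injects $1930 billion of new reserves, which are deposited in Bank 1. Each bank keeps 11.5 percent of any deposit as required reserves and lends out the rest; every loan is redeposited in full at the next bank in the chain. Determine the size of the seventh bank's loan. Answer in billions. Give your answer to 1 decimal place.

Each bank lends a fraction (1 − rr) = 0.8850 of the deposit it receives, so Bank 7 receives 1930·0.8850^6 and lends 1930·0.8850^7 ≈ 820.6542 billion.

$820.7 billion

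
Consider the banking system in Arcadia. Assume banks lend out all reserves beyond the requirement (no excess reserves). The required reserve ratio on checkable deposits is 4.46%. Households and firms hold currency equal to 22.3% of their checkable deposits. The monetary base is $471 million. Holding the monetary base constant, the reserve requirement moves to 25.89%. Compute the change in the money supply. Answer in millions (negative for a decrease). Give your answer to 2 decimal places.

Initially m₁ = (1 + 0.223) / (0.0446 + 0.223) ≈ 4.570254, so M₁ = 4.570254 × 471 ≈ 2152.5896 million.
After the change m₂ = (1 + 0.223) / (0.2589 + 0.223) ≈ 2.537871, so M₂ = 2.537871 × 471 ≈ 1195.3372 million.
ΔM = M₂ − M₁ = 1195.3372 − 2152.5896 = -957.2524 million.

-957.25 million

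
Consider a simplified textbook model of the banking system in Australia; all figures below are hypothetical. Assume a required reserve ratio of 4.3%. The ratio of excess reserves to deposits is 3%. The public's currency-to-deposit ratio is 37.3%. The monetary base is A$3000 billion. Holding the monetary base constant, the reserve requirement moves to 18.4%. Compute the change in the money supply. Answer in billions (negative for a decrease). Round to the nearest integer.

-2218 billion

Initially m₁ = (1 + 0.373) / (0.043 + 0.03 + 0.373) ≈ 3.07848, so M₁ = 3.07848 × 3000 = 9235.44 billion.
After the change m₂ = (1 + 0.373) / (0.184 + 0.03 + 0.373) ≈ 2.33901, so M₂ = 2.33901 × 3000 = 7017.03 billion.
ΔM = M₂ − M₁ = 7017.03 − 9235.44 = -2218.41 billion.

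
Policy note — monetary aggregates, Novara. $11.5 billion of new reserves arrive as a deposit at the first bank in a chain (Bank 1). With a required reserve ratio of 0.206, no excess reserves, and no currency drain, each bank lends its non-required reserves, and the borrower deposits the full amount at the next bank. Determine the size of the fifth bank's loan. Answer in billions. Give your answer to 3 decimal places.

Each bank lends a fraction (1 − rr) = 0.7940 of the deposit it receives, so Bank 5 receives 11.5·0.7940^4 and lends 11.5·0.7940^5 ≈ 3.6291 billion.

$3.629 billion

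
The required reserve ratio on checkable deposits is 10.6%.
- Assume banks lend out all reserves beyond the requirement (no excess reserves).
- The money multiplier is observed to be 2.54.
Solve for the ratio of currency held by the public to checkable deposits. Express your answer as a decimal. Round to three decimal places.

Using m = 2.54. From m = (1 + c)/(c + rr + e), rearranging gives 1 + c = m·(c + rr + e), so c·(1 − m) = m·(rr + e) − 1.
Hence c = [m·(rr + e) − 1]/(1 − m) = [2.54 × (0.106 + 0) − 1] / (1 − 2.54) ≈ 0.474519.

0.475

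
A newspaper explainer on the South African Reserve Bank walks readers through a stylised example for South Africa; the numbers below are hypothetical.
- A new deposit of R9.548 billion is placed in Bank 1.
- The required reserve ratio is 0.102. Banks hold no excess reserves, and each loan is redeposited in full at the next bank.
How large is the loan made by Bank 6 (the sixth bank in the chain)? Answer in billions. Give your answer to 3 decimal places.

Each bank lends a fraction (1 − rr) = 0.8980 of the deposit it receives, so Bank 6 receives 9.548·0.8980^5 and lends 9.548·0.8980^6 ≈ 5.0069 billion.

R5.007 billion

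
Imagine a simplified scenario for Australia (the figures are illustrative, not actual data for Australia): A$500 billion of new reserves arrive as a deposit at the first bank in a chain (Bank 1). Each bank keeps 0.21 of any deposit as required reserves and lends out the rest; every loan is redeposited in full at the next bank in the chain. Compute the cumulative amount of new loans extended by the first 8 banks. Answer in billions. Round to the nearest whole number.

A$1596 billion

Bank i lends (1 − rr)^i of the original deposit: Bank 1 lends 500·0.7900 = 395.0000, Bank 2 lends 500·0.7900² = 312.0500, and so on.
Summing a geometric series: total = 500·[0.7900·(1 − 0.7900^8) / (1 − 0.7900)] ≈ 1595.5914 billion.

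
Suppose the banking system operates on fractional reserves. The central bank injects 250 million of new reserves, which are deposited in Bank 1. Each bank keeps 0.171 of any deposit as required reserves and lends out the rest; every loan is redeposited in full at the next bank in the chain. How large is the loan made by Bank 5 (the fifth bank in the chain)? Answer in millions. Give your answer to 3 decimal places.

97.884 million

Each bank lends a fraction (1 − rr) = 0.8290 of the deposit it receives, so Bank 5 receives 250·0.8290^4 and lends 250·0.8290^5 ≈ 97.8842 million.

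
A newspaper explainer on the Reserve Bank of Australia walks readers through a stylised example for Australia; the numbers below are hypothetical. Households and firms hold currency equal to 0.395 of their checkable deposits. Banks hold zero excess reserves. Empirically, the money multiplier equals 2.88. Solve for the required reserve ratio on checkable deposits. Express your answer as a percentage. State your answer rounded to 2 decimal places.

8.94%

Using m = 2.88. Since m = (1 + c)/(c + rr + e), the denominator satisfies c + rr + e = (1 + c)/m = (1 + 0.395) / 2.88 = 0.484375.
With c = 0.395 and e = 0, the required reserve ratio on checkable deposits is 0.484375 − 0.395 − 0 = 0.089375.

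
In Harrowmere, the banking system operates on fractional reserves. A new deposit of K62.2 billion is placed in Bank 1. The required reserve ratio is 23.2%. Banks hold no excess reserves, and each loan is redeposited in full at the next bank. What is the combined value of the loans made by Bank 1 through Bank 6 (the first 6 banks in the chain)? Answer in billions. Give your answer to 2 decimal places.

Bank i lends (1 − rr)^i of the original deposit: Bank 1 lends 62.2·0.7680 = 47.7696, Bank 2 lends 62.2·0.7680² ≈ 36.6871, and so on.
Summing a geometric series: total = 62.2·[0.7680·(1 − 0.7680^6) / (1 − 0.7680)] ≈ 163.6530 billion.

K163.65 billion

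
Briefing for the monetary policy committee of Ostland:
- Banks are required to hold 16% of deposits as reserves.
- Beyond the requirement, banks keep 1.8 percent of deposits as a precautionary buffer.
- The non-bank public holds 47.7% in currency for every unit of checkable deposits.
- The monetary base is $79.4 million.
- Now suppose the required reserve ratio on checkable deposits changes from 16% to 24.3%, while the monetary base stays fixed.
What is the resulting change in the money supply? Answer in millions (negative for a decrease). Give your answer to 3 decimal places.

-20.136 million

Initially m₁ = (1 + 0.477) / (0.16 + 0.018 + 0.477) ≈ 2.254962, so M₁ = 2.254962 × 79.4 ≈ 179.044 million.
After the change m₂ = (1 + 0.477) / (0.243 + 0.018 + 0.477) ≈ 2.001355, so M₂ = 2.001355 × 79.4 ≈ 158.9076 million.
ΔM = M₂ − M₁ = 158.9076 − 179.044 = -20.1364 million.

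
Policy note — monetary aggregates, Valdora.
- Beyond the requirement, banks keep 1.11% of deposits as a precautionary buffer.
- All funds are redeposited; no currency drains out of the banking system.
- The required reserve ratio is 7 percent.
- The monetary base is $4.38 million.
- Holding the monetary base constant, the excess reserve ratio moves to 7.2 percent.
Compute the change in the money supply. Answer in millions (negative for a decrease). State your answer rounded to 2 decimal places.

Initially m₁ = 1 / (0.07 + 0.0111) ≈ 12.3305, so M₁ = 12.3305 × 4.38 ≈ 54.0076 million.
After the change m₂ = 1 / (0.07 + 0.072) ≈ 7.0423, so M₂ = 7.0423 × 4.38 ≈ 30.8453 million.
ΔM = M₂ − M₁ = 30.8453 − 54.0076 = -23.1623 million.

-23.16 million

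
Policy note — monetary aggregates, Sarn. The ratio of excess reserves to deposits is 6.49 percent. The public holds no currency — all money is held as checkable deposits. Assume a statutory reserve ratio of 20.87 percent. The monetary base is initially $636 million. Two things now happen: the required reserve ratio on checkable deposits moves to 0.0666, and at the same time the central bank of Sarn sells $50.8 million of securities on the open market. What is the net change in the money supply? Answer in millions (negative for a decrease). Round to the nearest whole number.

$2126 million

Before: m₁ = 1 / (0.2087 + 0.0649) ≈ 3.6550, MB₁ = 636, so M₁ = 3.6550 × 636 = 2324.58 million.
After: m₂ = 1 / (0.0666 + 0.0649) ≈ 7.6046, MB₂ = 636 − 50.8 = 585.2, so M₂ = 7.6046 × 585.2 ≈ 4450.2119 million.
ΔM = M₂ − M₁ = 4450.2119 − 2324.58 = 2125.6319 million.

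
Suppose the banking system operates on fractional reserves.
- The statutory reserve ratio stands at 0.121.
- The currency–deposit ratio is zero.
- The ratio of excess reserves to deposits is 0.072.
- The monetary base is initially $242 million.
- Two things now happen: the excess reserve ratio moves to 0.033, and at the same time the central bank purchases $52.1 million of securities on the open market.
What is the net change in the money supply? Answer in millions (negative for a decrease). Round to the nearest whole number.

$656 million

Before: m₁ = 1 / (0.121 + 0.072) ≈ 5.1813, MB₁ = 242, so M₁ = 5.1813 × 242 = 1253.8746 million.
After: m₂ = 1 / (0.121 + 0.033) ≈ 6.4935, MB₂ = 242 + 52.1 = 294.1, so M₂ = 6.4935 × 294.1 ≈ 1909.7384 million.
ΔM = M₂ − M₁ = 1909.7384 − 1253.8746 = 655.8638 million.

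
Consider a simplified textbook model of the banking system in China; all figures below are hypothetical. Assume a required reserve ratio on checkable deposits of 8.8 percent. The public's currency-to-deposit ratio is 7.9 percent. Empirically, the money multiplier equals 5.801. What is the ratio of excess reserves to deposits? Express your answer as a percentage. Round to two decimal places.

Using m = 5.801. Since m = (1 + c)/(c + rr + e), the denominator satisfies c + rr + e = (1 + c)/m = (1 + 0.079) / 5.801 ≈ 0.186002.
With c = 0.079 and rr = 0.088, the ratio of excess reserves to deposits is 0.186002 − 0.079 − 0.088 = 0.019002.

1.90%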